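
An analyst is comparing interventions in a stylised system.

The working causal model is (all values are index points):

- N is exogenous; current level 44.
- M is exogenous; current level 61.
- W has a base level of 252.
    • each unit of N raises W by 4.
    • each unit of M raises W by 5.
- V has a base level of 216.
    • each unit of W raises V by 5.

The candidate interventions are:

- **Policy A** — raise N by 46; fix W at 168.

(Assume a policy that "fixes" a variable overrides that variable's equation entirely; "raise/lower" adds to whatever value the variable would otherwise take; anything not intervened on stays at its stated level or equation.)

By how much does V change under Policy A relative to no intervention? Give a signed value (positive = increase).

Baseline:
  N = 44
  M = 61
  W = 252 + 4·44 + 5·61 = 733
  V = 216 + 5·733 = 3881
Policy A (N + 46, W := 168):
  N = 44 + 46 = 90
  M = 61
  W = 168
  V = 216 + 5·168 = 1056
Change in V: 1056 − 3881 = -2825

-2825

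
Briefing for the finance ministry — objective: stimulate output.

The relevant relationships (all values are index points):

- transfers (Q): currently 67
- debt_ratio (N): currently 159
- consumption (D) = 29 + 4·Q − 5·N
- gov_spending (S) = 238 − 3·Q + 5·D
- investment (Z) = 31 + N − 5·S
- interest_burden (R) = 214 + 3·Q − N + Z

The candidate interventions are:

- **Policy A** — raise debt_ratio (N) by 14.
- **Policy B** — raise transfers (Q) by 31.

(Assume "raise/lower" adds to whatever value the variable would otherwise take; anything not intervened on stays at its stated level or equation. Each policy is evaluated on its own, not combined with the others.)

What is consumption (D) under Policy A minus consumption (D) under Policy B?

Policy A (N + 14):
  Q = 67
  N = 159 + 14 = 173
  D = 29 + 4·67 − 5·173 = -568
Policy B (Q + 31):
  Q = 67 + 31 = 98
  N = 159
  D = 29 + 4·98 − 5·159 = -374
D: -568 − (-374) = -194

-194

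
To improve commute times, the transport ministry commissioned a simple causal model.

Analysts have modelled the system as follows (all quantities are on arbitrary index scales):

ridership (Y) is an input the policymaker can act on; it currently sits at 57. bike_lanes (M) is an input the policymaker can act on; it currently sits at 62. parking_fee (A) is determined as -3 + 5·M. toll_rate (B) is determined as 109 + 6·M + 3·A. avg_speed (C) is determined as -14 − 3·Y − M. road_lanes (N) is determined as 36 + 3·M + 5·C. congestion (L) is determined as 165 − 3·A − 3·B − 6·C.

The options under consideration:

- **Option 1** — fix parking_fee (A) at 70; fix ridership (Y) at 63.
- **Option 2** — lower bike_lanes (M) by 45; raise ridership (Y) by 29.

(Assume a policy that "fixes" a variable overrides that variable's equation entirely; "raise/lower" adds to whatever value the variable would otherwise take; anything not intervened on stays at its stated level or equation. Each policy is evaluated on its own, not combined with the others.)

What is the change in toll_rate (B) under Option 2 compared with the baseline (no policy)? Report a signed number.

Baseline:
  M = 62
  A = -3 + 5·62 = 307
  B = 109 + 6·62 + 3·307 = 1402
Option 2 (M − 45, Y + 29):
  M = 62 − 45 = 17
  A = -3 + 5·17 = 82
  B = 109 + 6·17 + 3·82 = 457
Change in B: 457 − 1402 = -945

-945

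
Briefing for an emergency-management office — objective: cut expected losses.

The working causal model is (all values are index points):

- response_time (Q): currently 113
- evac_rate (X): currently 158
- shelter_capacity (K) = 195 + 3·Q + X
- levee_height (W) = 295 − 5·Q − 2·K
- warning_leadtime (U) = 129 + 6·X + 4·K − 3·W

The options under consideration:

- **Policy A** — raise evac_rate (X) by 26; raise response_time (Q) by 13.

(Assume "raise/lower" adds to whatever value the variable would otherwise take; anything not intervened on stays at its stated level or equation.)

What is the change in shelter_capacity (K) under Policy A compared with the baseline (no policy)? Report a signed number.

Baseline:
  Q = 113
  X = 158
  K = 195 + 3·113 + 158 = 692
Policy A (X + 26, Q + 13):
  Q = 113 + 13 = 126
  X = 158 + 26 = 184
  K = 195 + 3·126 + 184 = 757
Change in K: 757 − 692 = 65

65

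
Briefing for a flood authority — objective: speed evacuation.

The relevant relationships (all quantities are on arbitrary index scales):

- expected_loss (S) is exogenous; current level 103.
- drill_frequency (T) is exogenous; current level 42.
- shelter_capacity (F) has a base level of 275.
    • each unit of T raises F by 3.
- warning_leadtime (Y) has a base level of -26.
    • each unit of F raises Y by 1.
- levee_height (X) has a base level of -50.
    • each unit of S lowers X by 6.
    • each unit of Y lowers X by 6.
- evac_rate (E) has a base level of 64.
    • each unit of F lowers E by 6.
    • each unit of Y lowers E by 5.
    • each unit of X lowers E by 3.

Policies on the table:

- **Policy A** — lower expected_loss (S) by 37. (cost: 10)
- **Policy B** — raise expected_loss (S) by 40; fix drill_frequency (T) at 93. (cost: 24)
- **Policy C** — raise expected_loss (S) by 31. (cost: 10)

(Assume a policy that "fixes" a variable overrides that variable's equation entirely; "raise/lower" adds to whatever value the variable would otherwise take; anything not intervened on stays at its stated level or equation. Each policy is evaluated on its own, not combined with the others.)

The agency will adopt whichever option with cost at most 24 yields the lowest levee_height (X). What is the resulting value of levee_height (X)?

-4076

Policy A (S − 37):
  S = 103 − 37 = 66
  T = 42
  F = 275 + 3·42 = 401
  Y = -26 + 401 = 375
  X = -50 − 6·66 − 6·375 = -2696
Policy B (S + 40, T := 93):
  S = 103 + 40 = 143
  T = 93
  F = 275 + 3·93 = 554
  Y = -26 + 554 = 528
  X = -50 − 6·143 − 6·528 = -4076
Policy C (S + 31):
  S = 103 + 31 = 134
  T = 42
  F = 275 + 3·42 = 401
  Y = -26 + 401 = 375
  X = -50 − 6·134 − 6·375 = -3104
Comparing — Policy A: X=-2696, Policy B: X=-4076, Policy C: X=-3104. Lowest is -4076 (Policy B).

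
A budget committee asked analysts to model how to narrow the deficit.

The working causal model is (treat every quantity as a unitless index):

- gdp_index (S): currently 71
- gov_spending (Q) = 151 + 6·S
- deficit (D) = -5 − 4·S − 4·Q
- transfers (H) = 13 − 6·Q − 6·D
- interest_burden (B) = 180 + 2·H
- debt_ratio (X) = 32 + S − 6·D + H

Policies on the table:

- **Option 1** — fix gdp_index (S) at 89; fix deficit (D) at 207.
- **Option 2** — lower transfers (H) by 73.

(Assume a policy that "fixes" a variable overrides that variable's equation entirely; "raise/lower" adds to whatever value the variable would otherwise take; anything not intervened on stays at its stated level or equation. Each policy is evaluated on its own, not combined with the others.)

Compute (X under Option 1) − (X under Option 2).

-34205

Option 1 (S := 89, D := 207):
  S = 89
  Q = 151 + 6·89 = 685
  D = 207
  H = 13 − 6·685 − 6·207 = -5339
  X = 32 + 89 − 6·207 + (-5339) = -6460
Option 2 (H − 73):
  S = 71
  Q = 151 + 6·71 = 577
  D = -5 − 4·71 − 4·577 = -2597
  H = 13 − 6·577 − 6·(-2597) (−73 from intervention) = 12060
  X = 32 + 71 − 6·(-2597) + 12060 = 27745
X: -6460 − 27745 = -34205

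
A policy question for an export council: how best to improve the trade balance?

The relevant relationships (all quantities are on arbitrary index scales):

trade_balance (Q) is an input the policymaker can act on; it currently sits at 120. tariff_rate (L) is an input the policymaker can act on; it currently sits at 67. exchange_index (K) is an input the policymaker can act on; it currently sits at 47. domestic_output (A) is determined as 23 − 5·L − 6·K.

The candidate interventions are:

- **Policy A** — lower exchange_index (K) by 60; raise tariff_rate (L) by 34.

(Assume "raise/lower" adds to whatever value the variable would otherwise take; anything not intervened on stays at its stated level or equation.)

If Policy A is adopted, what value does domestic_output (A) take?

-404

Policy A (K − 60, L + 34):
  L = 67 + 34 = 101
  K = 47 − 60 = -13
  A = 23 − 5·101 − 6·(-13) = -404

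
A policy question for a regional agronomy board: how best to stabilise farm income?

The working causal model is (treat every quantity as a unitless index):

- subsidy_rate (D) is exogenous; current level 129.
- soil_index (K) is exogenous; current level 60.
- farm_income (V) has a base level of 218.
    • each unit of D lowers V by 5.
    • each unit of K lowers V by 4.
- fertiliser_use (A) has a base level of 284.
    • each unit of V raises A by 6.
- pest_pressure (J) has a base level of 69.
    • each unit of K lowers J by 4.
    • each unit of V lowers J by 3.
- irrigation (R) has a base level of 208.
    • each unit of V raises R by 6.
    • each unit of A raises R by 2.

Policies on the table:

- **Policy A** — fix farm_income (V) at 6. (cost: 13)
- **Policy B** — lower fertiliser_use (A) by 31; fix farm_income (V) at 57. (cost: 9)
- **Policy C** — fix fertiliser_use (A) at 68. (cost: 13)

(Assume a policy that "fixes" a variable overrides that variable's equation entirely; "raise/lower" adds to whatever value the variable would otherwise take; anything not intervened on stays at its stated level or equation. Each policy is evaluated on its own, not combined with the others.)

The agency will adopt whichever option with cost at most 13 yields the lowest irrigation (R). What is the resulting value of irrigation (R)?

Policy A (V := 6):
  D = 129
  K = 60
  V = 6
  A = 284 + 6·6 = 320
  R = 208 + 6·6 + 2·320 = 884
Policy B (A − 31, V := 57):
  D = 129
  K = 60
  V = 57
  A = 284 + 6·57 (−31 from intervention) = 595
  R = 208 + 6·57 + 2·595 = 1740
Policy C (A := 68):
  D = 129
  K = 60
  V = 218 − 5·129 − 4·60 = -667
  A = 68
  R = 208 + 6·(-667) + 2·68 = -3658
Comparing — Policy A: R=884, Policy B: R=1740, Policy C: R=-3658. Lowest is -3658 (Policy C).

-3658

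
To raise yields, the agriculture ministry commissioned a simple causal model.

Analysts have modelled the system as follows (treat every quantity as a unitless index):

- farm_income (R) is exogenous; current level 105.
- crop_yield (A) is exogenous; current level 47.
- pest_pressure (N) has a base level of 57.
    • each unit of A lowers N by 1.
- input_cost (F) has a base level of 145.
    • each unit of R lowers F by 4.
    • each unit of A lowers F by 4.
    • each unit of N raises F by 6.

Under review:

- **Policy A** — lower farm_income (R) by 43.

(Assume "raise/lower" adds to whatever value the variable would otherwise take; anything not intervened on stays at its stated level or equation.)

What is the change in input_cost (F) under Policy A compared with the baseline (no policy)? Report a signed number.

Baseline:
  R = 105
  A = 47
  N = 57 − 47 = 10
  F = 145 − 4·105 − 4·47 + 6·10 = -403
Policy A (R − 43):
  R = 105 − 43 = 62
  A = 47
  N = 57 − 47 = 10
  F = 145 − 4·62 − 4·47 + 6·10 = -231
Change in F: -231 − (-403) = 172

172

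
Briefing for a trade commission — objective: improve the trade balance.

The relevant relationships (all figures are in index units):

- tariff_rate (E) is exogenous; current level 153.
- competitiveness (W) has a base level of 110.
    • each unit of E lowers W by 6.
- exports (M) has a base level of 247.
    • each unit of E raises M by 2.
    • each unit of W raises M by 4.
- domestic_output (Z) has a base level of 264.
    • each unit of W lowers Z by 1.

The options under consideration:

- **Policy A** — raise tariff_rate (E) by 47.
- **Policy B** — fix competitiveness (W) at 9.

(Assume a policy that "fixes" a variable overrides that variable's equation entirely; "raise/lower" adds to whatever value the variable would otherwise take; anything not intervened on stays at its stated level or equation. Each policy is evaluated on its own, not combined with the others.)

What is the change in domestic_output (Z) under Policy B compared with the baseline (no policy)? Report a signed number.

-817

Baseline:
  E = 153
  W = 110 − 6·153 = -808
  Z = 264 − (-808) = 1072
Policy B (W := 9):
  E = 153
  W = 9
  Z = 264 − 9 = 255
Change in Z: 255 − 1072 = -817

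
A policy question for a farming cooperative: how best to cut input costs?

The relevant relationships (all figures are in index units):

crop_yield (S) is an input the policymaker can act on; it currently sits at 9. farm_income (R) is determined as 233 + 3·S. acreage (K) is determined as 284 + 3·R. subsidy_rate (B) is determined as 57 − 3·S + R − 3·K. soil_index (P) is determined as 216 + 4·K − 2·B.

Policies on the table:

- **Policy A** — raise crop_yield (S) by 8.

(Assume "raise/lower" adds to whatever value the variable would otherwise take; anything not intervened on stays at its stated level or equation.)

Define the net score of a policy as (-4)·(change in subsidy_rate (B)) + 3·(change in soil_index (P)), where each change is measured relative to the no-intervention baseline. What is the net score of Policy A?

3024

Baseline:
  S = 9
  R = 233 + 3·9 = 260
  K = 284 + 3·260 = 1064
  B = 57 − 3·9 + 260 − 3·1064 = -2902
  P = 216 + 4·1064 − 2·(-2902) = 10276
Policy A (S + 8):
  S = 9 + 8 = 17
  R = 233 + 3·17 = 284
  K = 284 + 3·284 = 1136
  B = 57 − 3·17 + 284 − 3·1136 = -3118
  P = 216 + 4·1136 − 2·(-3118) = 10996
ΔB = -3118 − (-2902) = -216; ΔP = 10996 − 10276 = 720
Score = (-4)·(-216) + 3·720 = 3024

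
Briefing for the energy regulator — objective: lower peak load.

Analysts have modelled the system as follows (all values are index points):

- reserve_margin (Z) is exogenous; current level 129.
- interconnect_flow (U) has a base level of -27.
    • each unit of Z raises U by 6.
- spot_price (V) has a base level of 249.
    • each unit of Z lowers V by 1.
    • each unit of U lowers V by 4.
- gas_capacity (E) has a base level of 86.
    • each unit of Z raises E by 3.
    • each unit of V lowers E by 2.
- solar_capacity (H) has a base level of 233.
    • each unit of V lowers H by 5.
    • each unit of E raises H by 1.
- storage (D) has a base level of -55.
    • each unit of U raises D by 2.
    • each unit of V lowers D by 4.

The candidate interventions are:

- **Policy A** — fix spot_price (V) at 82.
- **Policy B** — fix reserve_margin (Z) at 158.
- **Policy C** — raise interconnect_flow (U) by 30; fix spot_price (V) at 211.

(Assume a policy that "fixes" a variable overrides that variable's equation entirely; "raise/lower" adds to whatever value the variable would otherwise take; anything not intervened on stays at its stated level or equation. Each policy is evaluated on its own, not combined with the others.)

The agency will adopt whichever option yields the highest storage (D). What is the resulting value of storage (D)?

16159

Policy A (V := 82):
  Z = 129
  U = -27 + 6·129 = 747
  V = 82
  D = -55 + 2·747 − 4·82 = 1111
Policy B (Z := 158):
  Z = 158
  U = -27 + 6·158 = 921
  V = 249 − 158 − 4·921 = -3593
  D = -55 + 2·921 − 4·(-3593) = 16159
Policy C (U + 30, V := 211):
  Z = 129
  U = -27 + 6·129 (+30 from intervention) = 777
  V = 211
  D = -55 + 2·777 − 4·211 = 655
Comparing — Policy A: D=1111, Policy B: D=16159, Policy C: D=655. Highest is 16159 (Policy B).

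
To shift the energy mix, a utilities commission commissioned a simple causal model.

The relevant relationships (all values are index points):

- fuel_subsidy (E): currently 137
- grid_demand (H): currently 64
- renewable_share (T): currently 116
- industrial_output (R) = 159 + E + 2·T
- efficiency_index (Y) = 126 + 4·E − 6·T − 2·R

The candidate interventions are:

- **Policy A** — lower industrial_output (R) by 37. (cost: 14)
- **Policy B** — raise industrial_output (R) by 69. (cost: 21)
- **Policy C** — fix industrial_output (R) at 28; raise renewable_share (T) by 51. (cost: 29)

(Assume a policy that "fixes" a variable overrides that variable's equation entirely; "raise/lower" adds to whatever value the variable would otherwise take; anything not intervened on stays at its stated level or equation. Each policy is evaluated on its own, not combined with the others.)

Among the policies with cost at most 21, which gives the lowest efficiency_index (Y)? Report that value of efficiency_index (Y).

Policy A (R − 37):
  E = 137
  T = 116
  R = 159 + 137 + 2·116 (−37 from intervention) = 491
  Y = 126 + 4·137 − 6·116 − 2·491 = -1004
Policy B (R + 69):
  E = 137
  T = 116
  R = 159 + 137 + 2·116 (+69 from intervention) = 597
  Y = 126 + 4·137 − 6·116 − 2·597 = -1216
Comparing — Policy A: Y=-1004, Policy B: Y=-1216. Lowest is -1216 (Policy B).

-1216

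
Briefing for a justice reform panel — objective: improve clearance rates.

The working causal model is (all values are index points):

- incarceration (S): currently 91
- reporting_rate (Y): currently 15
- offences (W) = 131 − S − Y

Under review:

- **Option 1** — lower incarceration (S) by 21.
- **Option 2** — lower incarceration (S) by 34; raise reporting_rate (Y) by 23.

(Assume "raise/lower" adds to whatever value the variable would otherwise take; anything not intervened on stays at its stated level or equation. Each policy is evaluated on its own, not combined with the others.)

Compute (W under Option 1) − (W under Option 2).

Option 1 (S − 21):
  S = 91 − 21 = 70
  Y = 15
  W = 131 − 70 − 15 = 46
Option 2 (S − 34, Y + 23):
  S = 91 − 34 = 57
  Y = 15 + 23 = 38
  W = 131 − 57 − 38 = 36
W: 46 − 36 = 10

10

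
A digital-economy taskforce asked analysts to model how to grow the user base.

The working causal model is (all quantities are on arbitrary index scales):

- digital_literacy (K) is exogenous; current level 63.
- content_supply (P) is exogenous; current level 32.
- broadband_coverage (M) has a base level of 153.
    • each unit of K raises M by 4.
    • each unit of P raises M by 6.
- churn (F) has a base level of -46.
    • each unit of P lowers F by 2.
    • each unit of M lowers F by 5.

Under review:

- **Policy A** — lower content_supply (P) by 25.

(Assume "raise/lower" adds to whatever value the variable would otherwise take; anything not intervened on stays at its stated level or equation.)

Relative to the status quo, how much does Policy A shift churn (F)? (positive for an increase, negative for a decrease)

800

Baseline:
  K = 63
  P = 32
  M = 153 + 4·63 + 6·32 = 597
  F = -46 − 2·32 − 5·597 = -3095
Policy A (P − 25):
  K = 63
  P = 32 − 25 = 7
  M = 153 + 4·63 + 6·7 = 447
  F = -46 − 2·7 − 5·447 = -2295
Change in F: -2295 − (-3095) = 800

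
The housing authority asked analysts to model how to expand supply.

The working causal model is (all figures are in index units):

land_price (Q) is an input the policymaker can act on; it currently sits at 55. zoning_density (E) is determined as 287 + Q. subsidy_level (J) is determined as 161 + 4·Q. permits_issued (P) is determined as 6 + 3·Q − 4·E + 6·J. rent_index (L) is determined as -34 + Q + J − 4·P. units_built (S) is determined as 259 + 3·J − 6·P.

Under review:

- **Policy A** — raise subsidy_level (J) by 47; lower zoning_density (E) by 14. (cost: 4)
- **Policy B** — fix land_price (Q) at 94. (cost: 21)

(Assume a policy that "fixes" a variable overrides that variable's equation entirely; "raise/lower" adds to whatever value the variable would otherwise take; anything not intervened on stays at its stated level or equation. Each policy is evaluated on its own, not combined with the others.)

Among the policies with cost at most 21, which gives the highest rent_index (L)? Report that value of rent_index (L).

-5259

Policy A (J + 47, E − 14):
  Q = 55
  E = 287 + 55 (−14 from intervention) = 328
  J = 161 + 4·55 (+47 from intervention) = 428
  P = 6 + 3·55 − 4·328 + 6·428 = 1427
  L = -34 + 55 + 428 − 4·1427 = -5259
Policy B (Q := 94):
  Q = 94
  E = 287 + 94 = 381
  J = 161 + 4·94 = 537
  P = 6 + 3·94 − 4·381 + 6·537 = 1986
  L = -34 + 94 + 537 − 4·1986 = -7347
Comparing — Policy A: L=-5259, Policy B: L=-7347. Highest is -5259 (Policy A).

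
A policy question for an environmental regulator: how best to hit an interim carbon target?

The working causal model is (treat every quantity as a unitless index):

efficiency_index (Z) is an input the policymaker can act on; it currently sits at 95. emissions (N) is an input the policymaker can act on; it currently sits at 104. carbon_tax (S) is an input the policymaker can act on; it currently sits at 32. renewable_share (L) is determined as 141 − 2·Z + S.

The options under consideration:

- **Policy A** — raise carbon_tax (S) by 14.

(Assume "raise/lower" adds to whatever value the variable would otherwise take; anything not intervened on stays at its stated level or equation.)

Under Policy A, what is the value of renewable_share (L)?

Policy A (S + 14):
  Z = 95
  S = 32 + 14 = 46
  L = 141 − 2·95 + 46 = -3

-3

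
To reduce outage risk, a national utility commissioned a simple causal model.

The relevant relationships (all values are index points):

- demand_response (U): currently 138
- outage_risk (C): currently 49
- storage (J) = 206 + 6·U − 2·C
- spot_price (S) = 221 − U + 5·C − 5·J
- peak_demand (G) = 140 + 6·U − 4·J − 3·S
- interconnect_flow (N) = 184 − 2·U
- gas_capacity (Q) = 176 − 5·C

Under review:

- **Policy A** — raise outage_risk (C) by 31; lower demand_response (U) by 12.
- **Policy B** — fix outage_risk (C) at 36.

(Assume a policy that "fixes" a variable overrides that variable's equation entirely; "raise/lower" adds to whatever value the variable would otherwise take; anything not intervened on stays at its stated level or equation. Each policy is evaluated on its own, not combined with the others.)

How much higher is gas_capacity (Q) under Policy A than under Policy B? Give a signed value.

-220

Policy A (C + 31, U − 12):
  C = 49 + 31 = 80
  Q = 176 − 5·80 = -224
Policy B (C := 36):
  C = 36
  Q = 176 − 5·36 = -4
Q: -224 − (-4) = -220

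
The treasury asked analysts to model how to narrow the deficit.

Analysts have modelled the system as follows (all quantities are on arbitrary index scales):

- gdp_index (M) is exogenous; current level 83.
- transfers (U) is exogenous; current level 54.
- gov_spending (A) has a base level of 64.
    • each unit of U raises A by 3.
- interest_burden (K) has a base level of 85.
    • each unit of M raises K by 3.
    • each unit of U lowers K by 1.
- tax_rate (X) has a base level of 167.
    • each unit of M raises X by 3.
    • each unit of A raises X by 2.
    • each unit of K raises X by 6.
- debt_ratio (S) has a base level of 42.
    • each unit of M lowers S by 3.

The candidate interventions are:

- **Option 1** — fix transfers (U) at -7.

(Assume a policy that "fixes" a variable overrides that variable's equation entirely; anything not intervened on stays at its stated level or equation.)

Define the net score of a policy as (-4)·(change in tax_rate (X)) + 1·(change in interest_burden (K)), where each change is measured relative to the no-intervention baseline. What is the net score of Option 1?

Baseline:
  M = 83
  U = 54
  A = 64 + 3·54 = 226
  K = 85 + 3·83 − 54 = 280
  X = 167 + 3·83 + 2·226 + 6·280 = 2548
Option 1 (U := -7):
  M = 83
  U = -7
  A = 64 + 3·(-7) = 43
  K = 85 + 3·83 − (-7) = 341
  X = 167 + 3·83 + 2·43 + 6·341 = 2548
ΔX = 2548 − 2548 = 0; ΔK = 341 − 280 = 61
Score = (-4)·0 + 1·61 = 61

61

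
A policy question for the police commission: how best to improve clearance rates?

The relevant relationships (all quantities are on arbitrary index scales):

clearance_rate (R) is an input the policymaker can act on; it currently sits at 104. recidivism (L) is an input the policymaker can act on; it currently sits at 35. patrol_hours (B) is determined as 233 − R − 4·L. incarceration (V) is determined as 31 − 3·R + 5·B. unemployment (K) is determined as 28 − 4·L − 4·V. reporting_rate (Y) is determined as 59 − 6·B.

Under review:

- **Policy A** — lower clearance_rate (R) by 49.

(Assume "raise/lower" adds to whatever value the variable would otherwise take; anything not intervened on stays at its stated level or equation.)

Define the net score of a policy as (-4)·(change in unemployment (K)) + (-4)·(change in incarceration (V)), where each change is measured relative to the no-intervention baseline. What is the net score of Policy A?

4704

Baseline:
  R = 104
  L = 35
  B = 233 − 104 − 4·35 = -11
  V = 31 − 3·104 + 5·(-11) = -336
  K = 28 − 4·35 − 4·(-336) = 1232
Policy A (R − 49):
  R = 104 − 49 = 55
  L = 35
  B = 233 − 55 − 4·35 = 38
  V = 31 − 3·55 + 5·38 = 56
  K = 28 − 4·35 − 4·56 = -336
ΔK = -336 − 1232 = -1568; ΔV = 56 − (-336) = 392
Score = (-4)·(-1568) + (-4)·392 = 4704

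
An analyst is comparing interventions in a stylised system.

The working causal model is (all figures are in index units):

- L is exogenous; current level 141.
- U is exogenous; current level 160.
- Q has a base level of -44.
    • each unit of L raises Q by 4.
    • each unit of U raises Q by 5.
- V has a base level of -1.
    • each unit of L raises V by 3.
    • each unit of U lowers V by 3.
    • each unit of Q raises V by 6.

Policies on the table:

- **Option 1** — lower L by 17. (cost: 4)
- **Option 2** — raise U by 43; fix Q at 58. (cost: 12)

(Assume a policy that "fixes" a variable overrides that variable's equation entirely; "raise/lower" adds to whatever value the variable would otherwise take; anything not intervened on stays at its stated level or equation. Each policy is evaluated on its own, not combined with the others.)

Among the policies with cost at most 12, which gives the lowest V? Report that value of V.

161

Option 1 (L − 17):
  L = 141 − 17 = 124
  U = 160
  Q = -44 + 4·124 + 5·160 = 1252
  V = -1 + 3·124 − 3·160 + 6·1252 = 7403
Option 2 (U + 43, Q := 58):
  L = 141
  U = 160 + 43 = 203
  Q = 58
  V = -1 + 3·141 − 3·203 + 6·58 = 161
Comparing — Option 1: V=7403, Option 2: V=161. Lowest is 161 (Option 2).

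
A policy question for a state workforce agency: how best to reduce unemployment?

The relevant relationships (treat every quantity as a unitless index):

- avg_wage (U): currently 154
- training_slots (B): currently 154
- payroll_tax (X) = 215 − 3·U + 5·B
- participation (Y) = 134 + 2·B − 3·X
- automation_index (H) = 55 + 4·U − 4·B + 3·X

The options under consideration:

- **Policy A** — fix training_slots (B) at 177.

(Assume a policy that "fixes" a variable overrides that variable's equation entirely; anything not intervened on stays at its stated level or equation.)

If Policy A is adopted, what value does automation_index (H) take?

1877

Policy A (B := 177):
  U = 154
  B = 177
  X = 215 − 3·154 + 5·177 = 638
  H = 55 + 4·154 − 4·177 + 3·638 = 1877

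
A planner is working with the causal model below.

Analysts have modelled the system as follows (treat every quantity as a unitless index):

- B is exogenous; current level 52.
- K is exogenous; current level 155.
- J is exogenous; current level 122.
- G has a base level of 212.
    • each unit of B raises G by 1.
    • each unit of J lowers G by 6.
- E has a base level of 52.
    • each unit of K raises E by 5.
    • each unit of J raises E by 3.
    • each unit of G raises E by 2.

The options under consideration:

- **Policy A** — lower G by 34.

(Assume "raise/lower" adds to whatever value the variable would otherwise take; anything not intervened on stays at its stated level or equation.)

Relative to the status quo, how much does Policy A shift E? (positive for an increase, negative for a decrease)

Baseline:
  B = 52
  K = 155
  J = 122
  G = 212 + 52 − 6·122 = -468
  E = 52 + 5·155 + 3·122 + 2·(-468) = 257
Policy A (G − 34):
  B = 52
  K = 155
  J = 122
  G = 212 + 52 − 6·122 (−34 from intervention) = -502
  E = 52 + 5·155 + 3·122 + 2·(-502) = 189
Change in E: 189 − 257 = -68

-68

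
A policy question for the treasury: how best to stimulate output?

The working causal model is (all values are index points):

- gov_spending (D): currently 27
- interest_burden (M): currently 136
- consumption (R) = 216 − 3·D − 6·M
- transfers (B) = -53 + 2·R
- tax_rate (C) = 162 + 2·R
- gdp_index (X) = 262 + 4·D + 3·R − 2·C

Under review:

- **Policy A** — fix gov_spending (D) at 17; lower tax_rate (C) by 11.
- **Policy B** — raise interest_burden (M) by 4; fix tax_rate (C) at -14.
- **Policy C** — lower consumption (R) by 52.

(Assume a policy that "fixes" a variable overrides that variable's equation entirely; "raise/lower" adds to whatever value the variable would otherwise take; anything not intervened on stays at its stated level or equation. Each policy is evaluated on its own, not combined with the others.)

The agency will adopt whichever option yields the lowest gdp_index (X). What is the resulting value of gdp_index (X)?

-1717

Policy A (D := 17, C − 11):
  D = 17
  M = 136
  R = 216 − 3·17 − 6·136 = -651
  C = 162 + 2·(-651) (−11 from intervention) = -1151
  X = 262 + 4·17 + 3·(-651) − 2·(-1151) = 679
Policy B (M + 4, C := -14):
  D = 27
  M = 136 + 4 = 140
  R = 216 − 3·27 − 6·140 = -705
  C = -14
  X = 262 + 4·27 + 3·(-705) − 2·(-14) = -1717
Policy C (R − 52):
  D = 27
  M = 136
  R = 216 − 3·27 − 6·136 (−52 from intervention) = -733
  C = 162 + 2·(-733) = -1304
  X = 262 + 4·27 + 3·(-733) − 2·(-1304) = 779
Comparing — Policy A: X=679, Policy B: X=-1717, Policy C: X=779. Lowest is -1717 (Policy B).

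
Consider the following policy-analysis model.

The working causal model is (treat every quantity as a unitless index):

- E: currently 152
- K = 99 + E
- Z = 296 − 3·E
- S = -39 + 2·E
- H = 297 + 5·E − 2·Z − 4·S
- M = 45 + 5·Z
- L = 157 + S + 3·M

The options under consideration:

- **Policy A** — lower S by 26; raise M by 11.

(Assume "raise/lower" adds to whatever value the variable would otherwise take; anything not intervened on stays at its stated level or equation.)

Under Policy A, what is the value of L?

Policy A (S − 26, M + 11):
  E = 152
  Z = 296 − 3·152 = -160
  S = -39 + 2·152 (−26 from intervention) = 239
  M = 45 + 5·(-160) (+11 from intervention) = -744
  L = 157 + 239 + 3·(-744) = -1836

-1836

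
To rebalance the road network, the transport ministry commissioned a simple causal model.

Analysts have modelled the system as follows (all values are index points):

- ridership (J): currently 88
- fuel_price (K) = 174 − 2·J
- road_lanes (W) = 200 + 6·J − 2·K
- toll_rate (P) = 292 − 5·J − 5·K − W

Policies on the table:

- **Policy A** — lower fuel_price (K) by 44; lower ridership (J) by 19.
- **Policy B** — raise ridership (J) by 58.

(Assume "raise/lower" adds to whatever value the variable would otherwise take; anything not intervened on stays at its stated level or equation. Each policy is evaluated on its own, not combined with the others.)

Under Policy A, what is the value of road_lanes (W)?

630

Policy A (K − 44, J − 19):
  J = 88 − 19 = 69
  K = 174 − 2·69 (−44 from intervention) = -8
  W = 200 + 6·69 − 2·(-8) = 630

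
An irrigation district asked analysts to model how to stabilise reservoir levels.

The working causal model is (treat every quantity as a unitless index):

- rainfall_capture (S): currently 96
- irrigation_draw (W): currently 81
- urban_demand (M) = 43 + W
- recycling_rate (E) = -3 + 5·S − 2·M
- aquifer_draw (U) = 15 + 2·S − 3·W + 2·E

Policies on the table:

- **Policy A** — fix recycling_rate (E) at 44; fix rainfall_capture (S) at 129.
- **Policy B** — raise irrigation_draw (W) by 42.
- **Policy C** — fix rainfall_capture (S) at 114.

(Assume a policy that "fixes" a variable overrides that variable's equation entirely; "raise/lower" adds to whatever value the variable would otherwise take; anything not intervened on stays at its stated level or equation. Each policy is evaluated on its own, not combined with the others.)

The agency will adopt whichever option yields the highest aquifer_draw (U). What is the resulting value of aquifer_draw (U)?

Policy A (E := 44, S := 129):
  S = 129
  W = 81
  M = 43 + 81 = 124
  E = 44
  U = 15 + 2·129 − 3·81 + 2·44 = 118
Policy B (W + 42):
  S = 96
  W = 81 + 42 = 123
  M = 43 + 123 = 166
  E = -3 + 5·96 − 2·166 = 145
  U = 15 + 2·96 − 3·123 + 2·145 = 128
Policy C (S := 114):
  S = 114
  W = 81
  M = 43 + 81 = 124
  E = -3 + 5·114 − 2·124 = 319
  U = 15 + 2·114 − 3·81 + 2·319 = 638
Comparing — Policy A: U=118, Policy B: U=128, Policy C: U=638. Highest is 638 (Policy C).

638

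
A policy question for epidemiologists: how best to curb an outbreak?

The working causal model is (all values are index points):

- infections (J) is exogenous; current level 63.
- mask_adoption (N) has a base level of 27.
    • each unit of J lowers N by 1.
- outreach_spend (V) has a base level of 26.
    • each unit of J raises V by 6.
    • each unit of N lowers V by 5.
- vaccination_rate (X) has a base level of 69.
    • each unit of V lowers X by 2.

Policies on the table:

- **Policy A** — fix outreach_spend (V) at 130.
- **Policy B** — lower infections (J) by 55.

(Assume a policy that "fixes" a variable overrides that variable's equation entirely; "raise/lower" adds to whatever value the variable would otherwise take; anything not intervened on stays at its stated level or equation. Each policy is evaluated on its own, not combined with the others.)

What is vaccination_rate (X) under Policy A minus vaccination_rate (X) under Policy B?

Policy A (V := 130):
  J = 63
  N = 27 − 63 = -36
  V = 130
  X = 69 − 2·130 = -191
Policy B (J − 55):
  J = 63 − 55 = 8
  N = 27 − 8 = 19
  V = 26 + 6·8 − 5·19 = -21
  X = 69 − 2·(-21) = 111
X: -191 − 111 = -302

-302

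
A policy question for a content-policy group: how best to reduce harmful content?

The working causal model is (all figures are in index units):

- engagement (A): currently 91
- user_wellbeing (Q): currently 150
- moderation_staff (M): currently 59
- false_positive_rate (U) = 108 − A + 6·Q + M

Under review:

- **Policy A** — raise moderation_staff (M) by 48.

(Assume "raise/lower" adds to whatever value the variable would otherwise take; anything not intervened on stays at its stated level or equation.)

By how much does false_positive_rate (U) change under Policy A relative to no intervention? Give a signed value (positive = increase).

Baseline:
  A = 91
  Q = 150
  M = 59
  U = 108 − 91 + 6·150 + 59 = 976
Policy A (M + 48):
  A = 91
  Q = 150
  M = 59 + 48 = 107
  U = 108 − 91 + 6·150 + 107 = 1024
Change in U: 1024 − 976 = 48

48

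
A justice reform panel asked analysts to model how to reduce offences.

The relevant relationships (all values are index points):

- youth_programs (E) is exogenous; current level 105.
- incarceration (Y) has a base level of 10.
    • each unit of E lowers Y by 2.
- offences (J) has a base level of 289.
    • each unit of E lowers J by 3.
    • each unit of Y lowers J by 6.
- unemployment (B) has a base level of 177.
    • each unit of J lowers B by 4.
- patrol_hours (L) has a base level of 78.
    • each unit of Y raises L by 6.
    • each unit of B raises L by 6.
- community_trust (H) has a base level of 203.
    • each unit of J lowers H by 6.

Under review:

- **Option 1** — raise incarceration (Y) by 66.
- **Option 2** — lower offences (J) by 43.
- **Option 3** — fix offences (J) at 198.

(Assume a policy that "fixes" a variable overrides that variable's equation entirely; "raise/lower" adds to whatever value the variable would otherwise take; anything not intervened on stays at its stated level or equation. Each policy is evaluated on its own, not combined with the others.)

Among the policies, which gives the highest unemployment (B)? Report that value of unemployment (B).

-615

Option 1 (Y + 66):
  E = 105
  Y = 10 − 2·105 (+66 from intervention) = -134
  J = 289 − 3·105 − 6·(-134) = 778
  B = 177 − 4·778 = -2935
Option 2 (J − 43):
  E = 105
  Y = 10 − 2·105 = -200
  J = 289 − 3·105 − 6·(-200) (−43 from intervention) = 1131
  B = 177 − 4·1131 = -4347
Option 3 (J := 198):
  E = 105
  Y = 10 − 2·105 = -200
  J = 198
  B = 177 − 4·198 = -615
Comparing — Option 1: B=-2935, Option 2: B=-4347, Option 3: B=-615. Highest is -615 (Option 3).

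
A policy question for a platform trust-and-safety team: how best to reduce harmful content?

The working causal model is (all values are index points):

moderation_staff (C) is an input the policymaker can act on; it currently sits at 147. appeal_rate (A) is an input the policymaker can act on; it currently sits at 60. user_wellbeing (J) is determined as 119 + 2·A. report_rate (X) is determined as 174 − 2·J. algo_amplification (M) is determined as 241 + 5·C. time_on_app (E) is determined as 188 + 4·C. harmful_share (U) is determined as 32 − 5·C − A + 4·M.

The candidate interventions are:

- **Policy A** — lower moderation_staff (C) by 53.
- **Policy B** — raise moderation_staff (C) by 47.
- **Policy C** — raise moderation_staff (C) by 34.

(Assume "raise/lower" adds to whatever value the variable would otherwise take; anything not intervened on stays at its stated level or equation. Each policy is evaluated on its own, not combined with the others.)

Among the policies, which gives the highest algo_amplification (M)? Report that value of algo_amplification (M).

1211

Policy A (C − 53):
  C = 147 − 53 = 94
  M = 241 + 5·94 = 711
Policy B (C + 47):
  C = 147 + 47 = 194
  M = 241 + 5·194 = 1211
Policy C (C + 34):
  C = 147 + 34 = 181
  M = 241 + 5·181 = 1146
Comparing — Policy A: M=711, Policy B: M=1211, Policy C: M=1146. Highest is 1211 (Policy B).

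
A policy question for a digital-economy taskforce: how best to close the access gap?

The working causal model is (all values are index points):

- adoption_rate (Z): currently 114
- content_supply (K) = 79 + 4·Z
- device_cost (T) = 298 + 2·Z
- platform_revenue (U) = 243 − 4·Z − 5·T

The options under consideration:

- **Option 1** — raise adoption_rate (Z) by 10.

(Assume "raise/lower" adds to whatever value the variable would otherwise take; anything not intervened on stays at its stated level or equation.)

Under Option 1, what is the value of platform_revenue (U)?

-2983

Option 1 (Z + 10):
  Z = 114 + 10 = 124
  T = 298 + 2·124 = 546
  U = 243 − 4·124 − 5·546 = -2983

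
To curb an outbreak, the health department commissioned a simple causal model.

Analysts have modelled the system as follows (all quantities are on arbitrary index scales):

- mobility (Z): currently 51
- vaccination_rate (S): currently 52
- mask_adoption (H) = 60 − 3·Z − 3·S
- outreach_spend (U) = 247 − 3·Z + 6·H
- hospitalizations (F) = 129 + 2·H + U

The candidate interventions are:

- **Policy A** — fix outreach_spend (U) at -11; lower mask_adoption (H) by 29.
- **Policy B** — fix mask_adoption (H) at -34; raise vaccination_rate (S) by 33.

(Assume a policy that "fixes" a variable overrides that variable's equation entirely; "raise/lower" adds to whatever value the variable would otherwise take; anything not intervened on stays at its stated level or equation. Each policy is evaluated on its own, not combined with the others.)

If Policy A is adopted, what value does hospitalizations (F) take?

-438

Policy A (U := -11, H − 29):
  Z = 51
  S = 52
  H = 60 − 3·51 − 3·52 (−29 from intervention) = -278
  U = -11
  F = 129 + 2·(-278) + (-11) = -438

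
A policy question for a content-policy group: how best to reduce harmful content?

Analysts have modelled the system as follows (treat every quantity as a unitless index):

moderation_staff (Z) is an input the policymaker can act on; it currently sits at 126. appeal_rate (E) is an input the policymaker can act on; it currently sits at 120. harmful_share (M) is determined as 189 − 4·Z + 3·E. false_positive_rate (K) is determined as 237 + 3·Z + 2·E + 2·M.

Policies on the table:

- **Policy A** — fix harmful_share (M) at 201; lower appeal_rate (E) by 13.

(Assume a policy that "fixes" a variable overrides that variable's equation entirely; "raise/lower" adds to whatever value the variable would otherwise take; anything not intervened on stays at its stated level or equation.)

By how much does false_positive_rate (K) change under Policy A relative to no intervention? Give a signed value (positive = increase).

286

Baseline:
  Z = 126
  E = 120
  M = 189 − 4·126 + 3·120 = 45
  K = 237 + 3·126 + 2·120 + 2·45 = 945
Policy A (M := 201, E − 13):
  Z = 126
  E = 120 − 13 = 107
  M = 201
  K = 237 + 3·126 + 2·107 + 2·201 = 1231
Change in K: 1231 − 945 = 286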